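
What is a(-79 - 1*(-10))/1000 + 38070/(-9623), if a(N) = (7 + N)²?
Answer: -269797/2405750 ≈ -0.11215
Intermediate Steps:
a(-79 - 1*(-10))/1000 + 38070/(-9623) = (7 + (-79 - 1*(-10)))²/1000 + 38070/(-9623) = (7 + (-79 + 10))²*(1/1000) + 38070*(-1/9623) = (7 - 69)²*(1/1000) - 38070/9623 = (-62)²*(1/1000) - 38070/9623 = 3844*(1/1000) - 38070/9623 = 961/250 - 38070/9623 = -269797/2405750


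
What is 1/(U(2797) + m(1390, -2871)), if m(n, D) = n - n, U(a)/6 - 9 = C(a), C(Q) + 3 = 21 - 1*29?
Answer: -1/12 ≈ -0.083333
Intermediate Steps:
C(Q) = -11 (C(Q) = -3 + (21 - 1*29) = -3 + (21 - 29) = -3 - 8 = -11)
U(a) = -12 (U(a) = 54 + 6*(-11) = 54 - 66 = -12)
m(n, D) = 0
1/(U(2797) + m(1390, -2871)) = 1/(-12 + 0) = 1/(-12) = -1/12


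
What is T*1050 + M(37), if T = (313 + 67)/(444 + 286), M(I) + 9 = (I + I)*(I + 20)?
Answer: 347157/73 ≈ 4755.6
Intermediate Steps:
M(I) = -9 + 2*I*(20 + I) (M(I) = -9 + (I + I)*(I + 20) = -9 + (2*I)*(20 + I) = -9 + 2*I*(20 + I))
T = 38/73 (T = 380/730 = 380*(1/730) = 38/73 ≈ 0.52055)
T*1050 + M(37) = (38/73)*1050 + (-9 + 2*37² + 40*37) = 39900/73 + (-9 + 2*1369 + 1480) = 39900/73 + (-9 + 2738 + 1480) = 39900/73 + 4209 = 347157/73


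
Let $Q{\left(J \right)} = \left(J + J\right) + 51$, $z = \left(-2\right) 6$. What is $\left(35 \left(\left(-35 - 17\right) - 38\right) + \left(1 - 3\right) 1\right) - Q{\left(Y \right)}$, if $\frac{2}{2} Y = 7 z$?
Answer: $-3035$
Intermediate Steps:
$z = -12$
$Y = -84$ ($Y = 7 \left(-12\right) = -84$)
$Q{\left(J \right)} = 51 + 2 J$ ($Q{\left(J \right)} = 2 J + 51 = 51 + 2 J$)
$\left(35 \left(\left(-35 - 17\right) - 38\right) + \left(1 - 3\right) 1\right) - Q{\left(Y \right)} = \left(35 \left(\left(-35 - 17\right) - 38\right) + \left(1 - 3\right) 1\right) - \left(51 + 2 \left(-84\right)\right) = \left(35 \left(-52 - 38\right) - 2\right) - \left(51 - 168\right) = \left(35 \left(-90\right) - 2\right) - -117 = \left(-3150 - 2\right) + 117 = -3152 + 117 = -3035$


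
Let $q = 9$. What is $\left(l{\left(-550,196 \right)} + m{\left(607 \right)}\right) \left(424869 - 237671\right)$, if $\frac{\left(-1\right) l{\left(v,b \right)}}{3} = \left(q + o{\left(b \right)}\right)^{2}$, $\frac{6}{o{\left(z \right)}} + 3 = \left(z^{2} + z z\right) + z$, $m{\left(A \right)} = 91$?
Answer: $- \frac{18757619221070576}{659205625} \approx -2.8455 \cdot 10^{7}$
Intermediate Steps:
$o{\left(z \right)} = \frac{6}{-3 + z + 2 z^{2}}$ ($o{\left(z \right)} = \frac{6}{-3 + \left(\left(z^{2} + z z\right) + z\right)} = \frac{6}{-3 + \left(\left(z^{2} + z^{2}\right) + z\right)} = \frac{6}{-3 + \left(2 z^{2} + z\right)} = \frac{6}{-3 + \left(z + 2 z^{2}\right)} = \frac{6}{-3 + z + 2 z^{2}}$)
$l{\left(v,b \right)} = - 3 \left(9 + \frac{6}{-3 + b + 2 b^{2}}\right)^{2}$
$\left(l{\left(-550,196 \right)} + m{\left(607 \right)}\right) \left(424869 - 237671\right) = \left(- \frac{27 \left(-7 + 3 \cdot 196 + 6 \cdot 196^{2}\right)^{2}}{\left(-3 + 196 + 2 \cdot 196^{2}\right)^{2}} + 91\right) \left(424869 - 237671\right) = \left(- \frac{27 \left(-7 + 588 + 6 \cdot 38416\right)^{2}}{\left(-3 + 196 + 2 \cdot 38416\right)^{2}} + 91\right) 187198 = \left(- \frac{27 \left(-7 + 588 + 230496\right)^{2}}{\left(-3 + 196 + 76832\right)^{2}} + 91\right) 187198 = \left(- \frac{27 \cdot 231077^{2}}{5932850625} + 91\right) 187198 = \left(\left(-27\right) 53396579929 \cdot \frac{1}{5932850625} + 91\right) 187198 = \left(- \frac{160189739787}{659205625} + 91\right) 187198 = \left(- \frac{100202027912}{659205625}\right) 187198 = - \frac{18757619221070576}{659205625}$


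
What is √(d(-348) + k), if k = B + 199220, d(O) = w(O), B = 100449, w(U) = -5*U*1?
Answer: √301409 ≈ 549.01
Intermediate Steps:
w(U) = -5*U
d(O) = -5*O
k = 299669 (k = 100449 + 199220 = 299669)
√(d(-348) + k) = √(-5*(-348) + 299669) = √(1740 + 299669) = √301409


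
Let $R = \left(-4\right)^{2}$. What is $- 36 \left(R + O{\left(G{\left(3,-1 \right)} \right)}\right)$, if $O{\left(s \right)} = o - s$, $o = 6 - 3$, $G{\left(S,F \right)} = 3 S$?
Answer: $-360$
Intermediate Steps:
$o = 3$
$R = 16$
$O{\left(s \right)} = 3 - s$
$- 36 \left(R + O{\left(G{\left(3,-1 \right)} \right)}\right) = - 36 \left(16 + \left(3 - 3 \cdot 3\right)\right) = - 36 \left(16 + \left(3 - 9\right)\right) = - 36 \left(16 - 6\right) = \left(-36\right) 10 = -360$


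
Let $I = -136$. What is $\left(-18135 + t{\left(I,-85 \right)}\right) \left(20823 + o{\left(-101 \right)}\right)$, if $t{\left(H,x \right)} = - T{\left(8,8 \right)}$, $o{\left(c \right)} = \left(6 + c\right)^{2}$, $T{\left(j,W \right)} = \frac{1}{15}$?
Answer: $- \frac{8119432048}{15} \approx -5.413 \cdot 10^{8}$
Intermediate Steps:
$T{\left(j,W \right)} = \frac{1}{15}$
$t{\left(H,x \right)} = - \frac{1}{15}$ ($t{\left(H,x \right)} = \left(-1\right) \frac{1}{15} = - \frac{1}{15}$)
$\left(-18135 + t{\left(I,-85 \right)}\right) \left(20823 + o{\left(-101 \right)}\right) = \left(-18135 - \frac{1}{15}\right) \left(20823 + \left(6 - 101\right)^{2}\right) = - \frac{272026 \left(20823 + \left(-95\right)^{2}\right)}{15} = - \frac{272026 \left(20823 + 9025\right)}{15} = \left(- \frac{272026}{15}\right) 29848 = - \frac{8119432048}{15}$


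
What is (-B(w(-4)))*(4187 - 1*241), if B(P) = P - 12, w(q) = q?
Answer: 63136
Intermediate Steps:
B(P) = -12 + P
(-B(w(-4)))*(4187 - 1*241) = (-(-12 - 4))*(4187 - 1*241) = (-1*(-16))*(4187 - 241) = 16*3946 = 63136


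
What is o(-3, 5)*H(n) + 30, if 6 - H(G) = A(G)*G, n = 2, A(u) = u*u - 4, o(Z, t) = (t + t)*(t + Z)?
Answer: 150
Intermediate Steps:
o(Z, t) = 2*t*(Z + t) (o(Z, t) = (2*t)*(Z + t) = 2*t*(Z + t))
A(u) = -4 + u² (A(u) = u² - 4 = -4 + u²)
H(G) = 6 - G*(-4 + G²) (H(G) = 6 - (-4 + G²)*G = 6 - G*(-4 + G²))
o(-3, 5)*H(n) + 30 = (2*5*(-3 + 5))*(6 - 1*2*(-4 + 2²)) + 30 = (2*5*2)*(6 - 1*2*(-4 + 4)) + 30 = 20*(6 - 1*2*0) + 30 = 20*(6 + 0) + 30 = 20*6 + 30 = 120 + 30 = 150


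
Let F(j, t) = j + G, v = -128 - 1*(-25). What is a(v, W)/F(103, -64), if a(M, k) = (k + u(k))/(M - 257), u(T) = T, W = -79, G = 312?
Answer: 79/74700 ≈ 0.0010576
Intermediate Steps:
v = -103 (v = -128 + 25 = -103)
F(j, t) = 312 + j (F(j, t) = j + 312 = 312 + j)
a(M, k) = 2*k/(-257 + M) (a(M, k) = (k + k)/(M - 257) = (2*k)/(-257 + M) = 2*k/(-257 + M))
a(v, W)/F(103, -64) = (2*(-79)/(-257 - 103))/(312 + 103) = (2*(-79)/(-360))/415 = (2*(-79)*(-1/360))*(1/415) = (79/180)*(1/415) = 79/74700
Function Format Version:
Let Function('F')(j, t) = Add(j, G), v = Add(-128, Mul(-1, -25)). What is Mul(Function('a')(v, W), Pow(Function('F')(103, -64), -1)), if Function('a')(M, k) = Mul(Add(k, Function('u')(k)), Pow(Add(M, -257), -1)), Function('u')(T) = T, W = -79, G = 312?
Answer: Rational(79, 74700) ≈ 0.0010576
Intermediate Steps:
v = -103 (v = Add(-128, 25) = -103)
Function('F')(j, t) = Add(312, j) (Function('F')(j, t) = Add(j, 312) = Add(312, j))
Function('a')(M, k) = Mul(2, k, Pow(Add(-257, M), -1)) (Function('a')(M, k) = Mul(Add(k, k), Pow(Add(M, -257), -1)) = Mul(Mul(2, k), Pow(Add(-257, M), -1)) = Mul(2, k, Pow(Add(-257, M), -1)))
Mul(Function('a')(v, W), Pow(Function('F')(103, -64), -1)) = Mul(Mul(2, -79, Pow(Add(-257, -103), -1)), Pow(Add(312, 103), -1)) = Mul(Mul(2, -79, Pow(-360, -1)), Pow(415, -1)) = Mul(Mul(2, -79, Rational(-1, 360)), Rational(1, 415)) = Mul(Rational(79, 180), Rational(1, 415)) = Rational(79, 74700)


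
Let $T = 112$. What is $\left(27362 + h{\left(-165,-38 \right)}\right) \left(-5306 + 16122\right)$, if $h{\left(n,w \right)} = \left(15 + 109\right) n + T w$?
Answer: $28619136$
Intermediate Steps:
$h{\left(n,w \right)} = 112 w + 124 n$ ($h{\left(n,w \right)} = \left(15 + 109\right) n + 112 w = 124 n + 112 w = 112 w + 124 n$)
$\left(27362 + h{\left(-165,-38 \right)}\right) \left(-5306 + 16122\right) = \left(27362 + \left(112 \left(-38\right) + 124 \left(-165\right)\right)\right) \left(-5306 + 16122\right) = \left(27362 - 24716\right) 10816 = 2646 \cdot 10816 = 28619136$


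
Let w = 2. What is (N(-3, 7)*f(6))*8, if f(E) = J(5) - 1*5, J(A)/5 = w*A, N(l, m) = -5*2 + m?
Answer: -1080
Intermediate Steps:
N(l, m) = -10 + m
J(A) = 10*A (J(A) = 5*(2*A) = 10*A)
f(E) = 45 (f(E) = 10*5 - 1*5 = 50 - 5 = 45)
(N(-3, 7)*f(6))*8 = ((-10 + 7)*45)*8 = -3*45*8 = -135*8 = -1080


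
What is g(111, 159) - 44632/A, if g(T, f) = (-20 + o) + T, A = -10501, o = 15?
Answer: 1157738/10501 ≈ 110.25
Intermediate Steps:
g(T, f) = -5 + T (g(T, f) = (-20 + 15) + T = -5 + T)
g(111, 159) - 44632/A = (-5 + 111) - 44632/(-10501) = 106 - 44632*(-1/10501) = 106 + 44632/10501 = 1157738/10501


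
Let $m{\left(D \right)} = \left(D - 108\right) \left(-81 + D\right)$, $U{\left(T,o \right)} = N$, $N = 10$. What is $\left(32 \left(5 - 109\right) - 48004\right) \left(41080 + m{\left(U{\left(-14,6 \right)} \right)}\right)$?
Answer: $-2465886616$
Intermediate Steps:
$U{\left(T,o \right)} = 10$
$m{\left(D \right)} = \left(-108 + D\right) \left(-81 + D\right)$
$\left(32 \left(5 - 109\right) - 48004\right) \left(41080 + m{\left(U{\left(-14,6 \right)} \right)}\right) = \left(32 \left(5 - 109\right) - 48004\right) \left(41080 + \left(8748 + 10^{2} - 1890\right)\right) = \left(32 \left(-104\right) - 48004\right) \left(41080 + \left(8748 + 100 - 1890\right)\right) = \left(-3328 - 48004\right) \left(41080 + 6958\right) = \left(-51332\right) 48038 = -2465886616$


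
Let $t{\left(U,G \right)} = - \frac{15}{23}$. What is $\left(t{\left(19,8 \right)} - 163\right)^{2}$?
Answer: $\frac{14167696}{529} \approx 26782.0$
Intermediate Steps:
$t{\left(U,G \right)} = - \frac{15}{23}$ ($t{\left(U,G \right)} = \left(-15\right) \frac{1}{23} = - \frac{15}{23}$)
$\left(t{\left(19,8 \right)} - 163\right)^{2} = \left(- \frac{15}{23} - 163\right)^{2} = \left(- \frac{3764}{23}\right)^{2} = \frac{14167696}{529}$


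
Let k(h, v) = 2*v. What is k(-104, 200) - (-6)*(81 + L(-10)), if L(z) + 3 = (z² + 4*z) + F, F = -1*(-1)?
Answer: 1234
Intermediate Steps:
F = 1
L(z) = -2 + z² + 4*z (L(z) = -3 + ((z² + 4*z) + 1) = -3 + (1 + z² + 4*z) = -2 + z² + 4*z)
k(-104, 200) - (-6)*(81 + L(-10)) = 2*200 - (-6)*(81 + (-2 + (-10)² + 4*(-10))) = 400 - (-6)*(81 + (-2 + 100 - 40)) = 400 - (-6)*(81 + 58) = 400 - (-6)*139 = 400 - 1*(-834) = 400 + 834 = 1234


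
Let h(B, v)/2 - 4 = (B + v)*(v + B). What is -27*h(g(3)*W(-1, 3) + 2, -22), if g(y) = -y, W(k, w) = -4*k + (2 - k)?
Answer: -90990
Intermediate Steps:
W(k, w) = 2 - 5*k
h(B, v) = 8 + 2*(B + v)**2 (h(B, v) = 8 + 2*((B + v)*(v + B)) = 8 + 2*((B + v)*(B + v)) = 8 + 2*(B + v)**2)
-27*h(g(3)*W(-1, 3) + 2, -22) = -27*(8 + 2*(((-1*3)*(2 - 5*(-1)) + 2) - 22)**2) = -27*(8 + 2*((-3*(2 + 5) + 2) - 22)**2) = -27*(8 + 2*((-3*7 + 2) - 22)**2) = -27*(8 + 2*((-21 + 2) - 22)**2) = -27*(8 + 2*(-19 - 22)**2) = -27*(8 + 2*(-41)**2) = -27*(8 + 2*1681) = -27*(8 + 3362) = -27*3370 = -90990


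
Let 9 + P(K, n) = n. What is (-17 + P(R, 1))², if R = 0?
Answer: 625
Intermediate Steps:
P(K, n) = -9 + n
(-17 + P(R, 1))² = (-17 + (-9 + 1))² = (-17 - 8)² = (-25)² = 625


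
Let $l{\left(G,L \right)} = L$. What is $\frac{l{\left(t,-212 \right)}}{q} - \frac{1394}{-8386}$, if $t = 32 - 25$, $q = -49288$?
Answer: $\frac{8810663}{51666146} \approx 0.17053$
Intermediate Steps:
$t = 7$ ($t = 32 - 25 = 7$)
$\frac{l{\left(t,-212 \right)}}{q} - \frac{1394}{-8386} = - \frac{212}{-49288} - \frac{1394}{-8386} = \left(-212\right) \left(- \frac{1}{49288}\right) - - \frac{697}{4193} = \frac{53}{12322} + \frac{697}{4193} = \frac{8810663}{51666146}$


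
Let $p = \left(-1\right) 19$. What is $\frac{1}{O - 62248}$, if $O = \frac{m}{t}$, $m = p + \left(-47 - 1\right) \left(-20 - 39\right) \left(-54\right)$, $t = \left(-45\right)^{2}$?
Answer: $- \frac{2025}{126205147} \approx -1.6045 \cdot 10^{-5}$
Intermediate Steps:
$p = -19$
$t = 2025$
$m = -152947$ ($m = -19 + \left(-47 - 1\right) \left(-20 - 39\right) \left(-54\right) = -19 + \left(-48\right) \left(-59\right) \left(-54\right) = -19 + 2832 \left(-54\right) = -19 - 152928 = -152947$)
$O = - \frac{152947}{2025} \approx -75.529$
$\frac{1}{O - 62248} = \frac{1}{- \frac{152947}{2025} - 62248} = \frac{1}{- \frac{126205147}{2025}} = - \frac{2025}{126205147}$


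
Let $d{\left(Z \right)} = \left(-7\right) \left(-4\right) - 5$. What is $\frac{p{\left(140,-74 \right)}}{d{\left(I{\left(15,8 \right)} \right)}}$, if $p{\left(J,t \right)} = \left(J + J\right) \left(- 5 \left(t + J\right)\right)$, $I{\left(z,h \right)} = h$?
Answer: $- \frac{92400}{23} \approx -4017.4$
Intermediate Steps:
$d{\left(Z \right)} = 23$ ($d{\left(Z \right)} = 28 - 5 = 23$)
$p{\left(J,t \right)} = 2 J \left(- 5 J - 5 t\right)$ ($p{\left(J,t \right)} = 2 J \left(- 5 \left(J + t\right)\right) = 2 J \left(- 5 J - 5 t\right)$)
$\frac{p{\left(140,-74 \right)}}{d{\left(I{\left(15,8 \right)} \right)}} = \frac{\left(-10\right) 140 \left(140 - 74\right)}{23} = \left(-10\right) 140 \cdot 66 \cdot \frac{1}{23} = \left(-92400\right) \frac{1}{23} = - \frac{92400}{23}$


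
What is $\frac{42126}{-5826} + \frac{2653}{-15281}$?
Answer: $- \frac{15694852}{2119693} \approx -7.4043$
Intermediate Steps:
$\frac{42126}{-5826} + \frac{2653}{-15281} = 42126 \left(- \frac{1}{5826}\right) + 2653 \left(- \frac{1}{15281}\right) = - \frac{7021}{971} - \frac{379}{2183} = - \frac{15694852}{2119693}$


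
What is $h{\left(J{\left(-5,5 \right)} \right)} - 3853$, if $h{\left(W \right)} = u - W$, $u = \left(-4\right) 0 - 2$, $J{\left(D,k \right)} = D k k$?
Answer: $-3730$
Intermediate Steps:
$J{\left(D,k \right)} = D k^{2}$
$u = -2$ ($u = 0 - 2 = -2$)
$h{\left(W \right)} = -2 - W$
$h{\left(J{\left(-5,5 \right)} \right)} - 3853 = \left(-2 - - 5 \cdot 5^{2}\right) - 3853 = \left(-2 - \left(-5\right) 25\right) - 3853 = \left(-2 - -125\right) - 3853 = \left(-2 + 125\right) - 3853 = 123 - 3853 = -3730$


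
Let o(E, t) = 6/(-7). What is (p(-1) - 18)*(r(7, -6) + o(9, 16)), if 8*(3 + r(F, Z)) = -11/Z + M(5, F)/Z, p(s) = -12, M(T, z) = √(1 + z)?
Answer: 6095/56 + 5*√2/4 ≈ 110.61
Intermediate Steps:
o(E, t) = -6/7 (o(E, t) = 6*(-⅐) = -6/7)
r(F, Z) = -3 - 11/(8*Z) + √(1 + F)/(8*Z) (r(F, Z) = -3 + (-11/Z + √(1 + F)/Z)/8 = -3 + (-11/(8*Z) + √(1 + F)/(8*Z)) = -3 - 11/(8*Z) + √(1 + F)/(8*Z))
(p(-1) - 18)*(r(7, -6) + o(9, 16)) = (-12 - 18)*((⅛)*(-11 + √(1 + 7) - 24*(-6))/(-6) - 6/7) = -30*((⅛)*(-⅙)*(-11 + √8 + 144) - 6/7) = -30*((⅛)*(-⅙)*(-11 + 2*√2 + 144) - 6/7) = -30*((⅛)*(-⅙)*(133 + 2*√2) - 6/7) = -30*((-133/48 - √2/24) - 6/7) = -30*(-1219/336 - √2/24) = 6095/56 + 5*√2/4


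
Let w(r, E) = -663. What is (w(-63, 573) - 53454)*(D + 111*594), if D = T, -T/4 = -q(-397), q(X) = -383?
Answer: -3485243034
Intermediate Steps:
T = -1532 (T = -(-4)*(-383) = -4*383 = -1532)
D = -1532
(w(-63, 573) - 53454)*(D + 111*594) = (-663 - 53454)*(-1532 + 111*594) = -54117*(-1532 + 65934) = -54117*64402 = -3485243034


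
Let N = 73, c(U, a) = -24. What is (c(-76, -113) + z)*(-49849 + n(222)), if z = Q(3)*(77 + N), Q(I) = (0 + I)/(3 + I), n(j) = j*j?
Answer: -28815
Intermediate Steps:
n(j) = j²
Q(I) = I/(3 + I)
z = 75 (z = (3/(3 + 3))*(77 + 73) = (3/6)*150 = (3*(⅙))*150 = (½)*150 = 75)
(c(-76, -113) + z)*(-49849 + n(222)) = (-24 + 75)*(-49849 + 222²) = 51*(-49849 + 49284) = 51*(-565) = -28815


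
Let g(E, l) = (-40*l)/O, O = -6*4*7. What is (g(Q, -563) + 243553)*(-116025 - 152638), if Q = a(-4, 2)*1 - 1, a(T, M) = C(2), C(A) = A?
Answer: -1373350986074/21 ≈ -6.5398e+10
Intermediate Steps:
O = -168 (O = -24*7 = -168)
a(T, M) = 2
Q = 1 (Q = 2*1 - 1 = 2 - 1 = 1)
g(E, l) = 5*l/21 (g(E, l) = -40*l/(-168) = -40*l*(-1/168) = 5*l/21)
(g(Q, -563) + 243553)*(-116025 - 152638) = ((5/21)*(-563) + 243553)*(-116025 - 152638) = (-2815/21 + 243553)*(-268663) = (5111798/21)*(-268663) = -1373350986074/21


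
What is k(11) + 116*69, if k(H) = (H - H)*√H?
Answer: 8004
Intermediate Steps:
k(H) = 0 (k(H) = 0*√H = 0)
k(11) + 116*69 = 0 + 116*69 = 0 + 8004 = 8004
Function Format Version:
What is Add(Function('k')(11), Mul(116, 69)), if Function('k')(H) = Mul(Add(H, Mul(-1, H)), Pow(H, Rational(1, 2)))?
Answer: 8004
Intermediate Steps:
Function('k')(H) = 0 (Function('k')(H) = Mul(0, Pow(H, Rational(1, 2))) = 0)
Add(Function('k')(11), Mul(116, 69)) = Add(0, Mul(116, 69)) = Add(0, 8004) = 8004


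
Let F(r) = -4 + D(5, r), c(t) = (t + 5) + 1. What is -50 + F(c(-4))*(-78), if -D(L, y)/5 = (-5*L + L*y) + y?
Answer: -4808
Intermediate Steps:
c(t) = 6 + t (c(t) = (5 + t) + 1 = 6 + t)
D(L, y) = -5*y + 25*L - 5*L*y (D(L, y) = -5*((-5*L + L*y) + y) = -5*(y - 5*L + L*y) = -5*y + 25*L - 5*L*y)
F(r) = 121 - 30*r (F(r) = -4 + (-5*r + 25*5 - 5*5*r) = -4 + (-5*r + 125 - 25*r) = -4 + (125 - 30*r) = 121 - 30*r)
-50 + F(c(-4))*(-78) = -50 + (121 - 30*(6 - 4))*(-78) = -50 + (121 - 30*2)*(-78) = -50 + (121 - 60)*(-78) = -50 + 61*(-78) = -50 - 4758 = -4808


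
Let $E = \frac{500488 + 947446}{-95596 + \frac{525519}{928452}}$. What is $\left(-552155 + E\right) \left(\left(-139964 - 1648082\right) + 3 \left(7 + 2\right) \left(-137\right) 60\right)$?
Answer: $\frac{32835323957013576755746}{29585257291} \approx 1.1099 \cdot 10^{12}$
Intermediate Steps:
$E = - \frac{448112406056}{29585257291}$ ($E = \frac{1447934}{-95596 + 525519 \cdot \frac{1}{928452}} = \frac{1447934}{-95596 + \frac{175173}{309484}} = \frac{1447934}{- \frac{29585257291}{309484}} = 1447934 \left(- \frac{309484}{29585257291}\right) = - \frac{448112406056}{29585257291} \approx -15.146$)
$\left(-552155 + E\right) \left(\left(-139964 - 1648082\right) + 3 \left(7 + 2\right) \left(-137\right) 60\right) = \left(-552155 - \frac{448112406056}{29585257291}\right) \left(\left(-139964 - 1648082\right) + 3 \left(7 + 2\right) \left(-137\right) 60\right) = - \frac{16336095851918161 \left(-1788046 + 3 \cdot 9 \left(-137\right) 60\right)}{29585257291} = - \frac{16336095851918161 \left(-1788046 + 27 \left(-137\right) 60\right)}{29585257291} = - \frac{16336095851918161 \left(-1788046 - 221940\right)}{29585257291} = \left(- \frac{16336095851918161}{29585257291}\right) \left(-2009986\right) = \frac{32835323957013576755746}{29585257291}$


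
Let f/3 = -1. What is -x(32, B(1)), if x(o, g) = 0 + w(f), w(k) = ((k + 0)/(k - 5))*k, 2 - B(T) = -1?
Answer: 9/8 ≈ 1.1250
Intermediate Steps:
f = -3 (f = 3*(-1) = -3)
B(T) = 3 (B(T) = 2 - 1*(-1) = 2 + 1 = 3)
w(k) = k²/(-5 + k) (w(k) = (k/(-5 + k))*k = k²/(-5 + k))
x(o, g) = -9/8 (x(o, g) = 0 + (-3)²/(-5 - 3) = 0 + 9/(-8) = 0 + 9*(-⅛) = 0 - 9/8 = -9/8)
-x(32, B(1)) = -1*(-9/8) = 9/8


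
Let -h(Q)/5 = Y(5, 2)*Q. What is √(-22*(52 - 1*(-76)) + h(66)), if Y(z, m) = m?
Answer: 2*I*√869 ≈ 58.958*I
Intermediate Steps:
h(Q) = -10*Q
√(-22*(52 - 1*(-76)) + h(66)) = √(-22*(52 - 1*(-76)) - 10*66) = √(-22*(52 + 76) - 660) = √(-22*128 - 660) = √(-2816 - 660) = √(-3476) = 2*I*√869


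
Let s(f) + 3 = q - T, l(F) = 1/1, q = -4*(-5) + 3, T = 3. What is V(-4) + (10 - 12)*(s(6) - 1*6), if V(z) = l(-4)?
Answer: -21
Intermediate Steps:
q = 23 (q = 20 + 3 = 23)
l(F) = 1
V(z) = 1
s(f) = 17 (s(f) = -3 + (23 - 1*3) = -3 + (23 - 3) = -3 + 20 = 17)
V(-4) + (10 - 12)*(s(6) - 1*6) = 1 + (10 - 12)*(17 - 1*6) = 1 - 2*(17 - 6) = 1 - 2*11 = 1 - 22 = -21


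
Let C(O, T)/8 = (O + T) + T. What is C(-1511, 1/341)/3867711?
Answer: -4121992/1318889451 ≈ -0.0031254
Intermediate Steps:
C(O, T) = 8*O + 16*T (C(O, T) = 8*((O + T) + T) = 8*(O + 2*T) = 8*O + 16*T)
C(-1511, 1/341)/3867711 = (8*(-1511) + 16/341)/3867711 = (-12088 + 16*(1/341))*(1/3867711) = (-12088 + 16/341)*(1/3867711) = -4121992/341*1/3867711 = -4121992/1318889451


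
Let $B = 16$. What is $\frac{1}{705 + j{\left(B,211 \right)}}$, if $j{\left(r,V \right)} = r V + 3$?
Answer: $\frac{1}{4084} \approx 0.00024486$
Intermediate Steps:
$j{\left(r,V \right)} = 3 + V r$ ($j{\left(r,V \right)} = V r + 3 = 3 + V r$)
$\frac{1}{705 + j{\left(B,211 \right)}} = \frac{1}{705 + \left(3 + 211 \cdot 16\right)} = \frac{1}{705 + \left(3 + 3376\right)} = \frac{1}{705 + 3379} = \frac{1}{4084}$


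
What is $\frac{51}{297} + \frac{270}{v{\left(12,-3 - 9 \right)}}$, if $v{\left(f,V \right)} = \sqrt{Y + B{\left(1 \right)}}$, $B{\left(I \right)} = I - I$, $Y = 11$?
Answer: $\frac{17}{99} + \frac{270 \sqrt{11}}{11} \approx 81.58$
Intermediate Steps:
$B{\left(I \right)} = 0$
$v{\left(f,V \right)} = \sqrt{11}$ ($v{\left(f,V \right)} = \sqrt{11 + 0} = \sqrt{11}$)
$\frac{51}{297} + \frac{270}{v{\left(12,-3 - 9 \right)}} = \frac{51}{297} + \frac{270}{\sqrt{11}} = 51 \cdot \frac{1}{297} + 270 \frac{\sqrt{11}}{11} = \frac{17}{99} + \frac{270 \sqrt{11}}{11}$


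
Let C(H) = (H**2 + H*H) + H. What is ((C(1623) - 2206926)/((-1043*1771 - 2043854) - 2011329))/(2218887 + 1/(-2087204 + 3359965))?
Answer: -3898409668755/16668862865934450688 ≈ -2.3387e-7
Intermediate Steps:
C(H) = H + 2*H**2 (C(H) = (H**2 + H**2) + H = 2*H**2 + H = H + 2*H**2)
((C(1623) - 2206926)/((-1043*1771 - 2043854) - 2011329))/(2218887 + 1/(-2087204 + 3359965)) = ((1623*(1 + 2*1623) - 2206926)/((-1043*1771 - 2043854) - 2011329))/(2218887 + 1/(-2087204 + 3359965)) = ((1623*(1 + 3246) - 2206926)/((-1847153 - 2043854) - 2011329))/(2218887 + 1/1272761) = ((1623*3247 - 2206926)/(-3891007 - 2011329))/(2218887 + 1/1272761) = ((5269881 - 2206926)/(-5902336))/(2824112837008/1272761) = (3062955*(-1/5902336))*(1272761/2824112837008) = -3062955/5902336*1272761/2824112837008 = -3898409668755/16668862865934450688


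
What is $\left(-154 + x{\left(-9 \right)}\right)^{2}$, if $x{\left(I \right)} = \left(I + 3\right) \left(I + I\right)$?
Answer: $2116$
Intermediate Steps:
$x{\left(I \right)} = 2 I \left(3 + I\right)$ ($x{\left(I \right)} = \left(3 + I\right) 2 I = 2 I \left(3 + I\right)$)
$\left(-154 + x{\left(-9 \right)}\right)^{2} = \left(-154 + 2 \left(-9\right) \left(3 - 9\right)\right)^{2} = \left(-154 + 2 \left(-9\right) \left(-6\right)\right)^{2} = \left(-154 + 108\right)^{2} = \left(-46\right)^{2} = 2116$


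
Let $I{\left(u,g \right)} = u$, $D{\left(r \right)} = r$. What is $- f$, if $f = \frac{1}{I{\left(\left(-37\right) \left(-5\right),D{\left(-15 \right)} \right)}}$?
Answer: $- \frac{1}{185} \approx -0.0054054$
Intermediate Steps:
$f = \frac{1}{185}$ ($f = \frac{1}{\left(-37\right) \left(-5\right)} = \frac{1}{185} \approx 0.0054054$)
$- f = \left(-1\right) \frac{1}{185} = - \frac{1}{185}$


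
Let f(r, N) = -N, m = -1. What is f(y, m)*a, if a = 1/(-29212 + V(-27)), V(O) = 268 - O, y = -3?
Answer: -1/28917 ≈ -3.4582e-5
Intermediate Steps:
a = -1/28917 (a = 1/(-29212 + (268 - 1*(-27))) = 1/(-29212 + (268 + 27)) = 1/(-29212 + 295) = 1/(-28917) = -1/28917 ≈ -3.4582e-5)
f(y, m)*a = -1*(-1)*(-1/28917) = 1*(-1/28917) = -1/28917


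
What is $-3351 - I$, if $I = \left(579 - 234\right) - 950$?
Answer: $-2746$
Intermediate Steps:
$I = -605$ ($I = 345 - 950 = -605$)
$-3351 - I = -3351 - -605 = -3351 + 605 = -2746$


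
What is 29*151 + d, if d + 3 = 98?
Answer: 4474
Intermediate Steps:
d = 95 (d = -3 + 98 = 95)
29*151 + d = 29*151 + 95 = 4379 + 95 = 4474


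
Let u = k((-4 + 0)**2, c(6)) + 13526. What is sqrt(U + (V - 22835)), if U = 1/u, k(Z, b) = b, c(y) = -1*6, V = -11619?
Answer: I*sqrt(2329090395)/260 ≈ 185.62*I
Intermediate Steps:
c(y) = -6
u = 13520 (u = -6 + 13526 = 13520)
U = 1/13520 ≈ 7.3964e-5
sqrt(U + (V - 22835)) = sqrt(1/13520 + (-11619 - 22835)) = sqrt(1/13520 - 34454) = sqrt(-465818079/13520) = I*sqrt(2329090395)/260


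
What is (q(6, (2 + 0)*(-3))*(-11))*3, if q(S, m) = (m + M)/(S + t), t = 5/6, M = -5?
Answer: 2178/41 ≈ 53.122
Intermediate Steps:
t = ⅚ (t = 5*(⅙) = ⅚ ≈ 0.83333)
q(S, m) = (-5 + m)/(⅚ + S) (q(S, m) = (m - 5)/(S + ⅚) = (-5 + m)/(⅚ + S))
(q(6, (2 + 0)*(-3))*(-11))*3 = ((6*(-5 + (2 + 0)*(-3))/(5 + 6*6))*(-11))*3 = ((6*(-5 + 2*(-3))/(5 + 36))*(-11))*3 = ((6*(-5 - 6)/41)*(-11))*3 = ((6*(1/41)*(-11))*(-11))*3 = -66/41*(-11)*3 = (726/41)*3 = 2178/41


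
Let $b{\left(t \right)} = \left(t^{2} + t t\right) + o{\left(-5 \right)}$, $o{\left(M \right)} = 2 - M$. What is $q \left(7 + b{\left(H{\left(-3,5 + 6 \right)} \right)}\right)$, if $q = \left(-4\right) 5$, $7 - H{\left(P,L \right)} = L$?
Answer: $-920$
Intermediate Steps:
$H{\left(P,L \right)} = 7 - L$
$q = -20$
$b{\left(t \right)} = 7 + 2 t^{2}$ ($b{\left(t \right)} = \left(t^{2} + t t\right) + \left(2 - -5\right) = \left(t^{2} + t^{2}\right) + \left(2 + 5\right) = 2 t^{2} + 7 = 7 + 2 t^{2}$)
$q \left(7 + b{\left(H{\left(-3,5 + 6 \right)} \right)}\right) = - 20 \left(7 + \left(7 + 2 \left(7 - \left(5 + 6\right)\right)^{2}\right)\right) = - 20 \left(7 + \left(7 + 2 \left(7 - 11\right)^{2}\right)\right) = - 20 \left(7 + \left(7 + 2 \left(-4\right)^{2}\right)\right) = - 20 \left(7 + \left(7 + 2 \cdot 16\right)\right) = - 20 \left(7 + \left(7 + 32\right)\right) = - 20 \left(7 + 39\right) = \left(-20\right) 46 = -920$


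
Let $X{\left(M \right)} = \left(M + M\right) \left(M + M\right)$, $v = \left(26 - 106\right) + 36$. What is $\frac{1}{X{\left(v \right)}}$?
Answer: $\frac{1}{7744} \approx 0.00012913$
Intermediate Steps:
$v = -44$ ($v = -80 + 36 = -44$)
$X{\left(M \right)} = 4 M^{2}$ ($X{\left(M \right)} = 2 M 2 M = 4 M^{2}$)
$\frac{1}{X{\left(v \right)}} = \frac{1}{4 \left(-44\right)^{2}} = \frac{1}{4 \cdot 1936} = \frac{1}{7744}$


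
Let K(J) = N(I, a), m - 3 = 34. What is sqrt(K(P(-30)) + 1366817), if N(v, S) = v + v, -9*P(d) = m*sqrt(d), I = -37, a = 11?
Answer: sqrt(1366743) ≈ 1169.1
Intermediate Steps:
m = 37 (m = 3 + 34 = 37)
P(d) = -37*sqrt(d)/9
N(v, S) = 2*v
K(J) = -74 (K(J) = 2*(-37) = -74)
sqrt(K(P(-30)) + 1366817) = sqrt(-74 + 1366817) = sqrt(1366743)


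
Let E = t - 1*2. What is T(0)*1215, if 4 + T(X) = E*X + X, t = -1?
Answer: -4860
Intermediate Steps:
E = -3 (E = -1 - 1*2 = -1 - 2 = -3)
T(X) = -4 - 2*X (T(X) = -4 + (-3*X + X) = -4 - 2*X)
T(0)*1215 = (-4 - 2*0)*1215 = (-4 + 0)*1215 = -4*1215 = -4860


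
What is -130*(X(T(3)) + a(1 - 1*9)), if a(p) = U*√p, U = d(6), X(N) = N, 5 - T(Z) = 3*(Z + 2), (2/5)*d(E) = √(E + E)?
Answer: 1300 - 1300*I*√6 ≈ 1300.0 - 3184.3*I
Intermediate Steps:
d(E) = 5*√2*√E/2 (d(E) = 5*√(E + E)/2 = 5*√(2*E)/2 = 5*(√2*√E)/2 = 5*√2*√E/2)
T(Z) = -1 - 3*Z (T(Z) = 5 - 3*(Z + 2) = 5 - 3*(2 + Z) = 5 - (6 + 3*Z) = 5 + (-6 - 3*Z) = -1 - 3*Z)
U = 5*√3 (U = 5*√2*√6/2 = 5*√3 ≈ 8.6602)
a(p) = 5*√3*√p (a(p) = (5*√3)*√p = 5*√3*√p)
-130*(X(T(3)) + a(1 - 1*9)) = -130*((-1 - 3*3) + 5*√3*√(1 - 1*9)) = -130*((-1 - 9) + 5*√3*√(1 - 9)) = -130*(-10 + 5*√3*√(-8)) = -130*(-10 + 5*√3*(2*I*√2)) = -130*(-10 + 10*I*√6) = 1300 - 1300*I*√6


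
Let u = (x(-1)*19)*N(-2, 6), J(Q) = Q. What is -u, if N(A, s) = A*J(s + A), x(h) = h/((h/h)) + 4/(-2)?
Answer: -456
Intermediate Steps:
x(h) = -2 + h (x(h) = h/1 + 4*(-½) = h*1 - 2 = h - 2 = -2 + h)
N(A, s) = A*(A + s) (N(A, s) = A*(s + A) = A*(A + s))
u = 456 (u = ((-2 - 1)*19)*(-2*(-2 + 6)) = (-3*19)*(-2*4) = -57*(-8) = 456)
-u = -1*456 = -456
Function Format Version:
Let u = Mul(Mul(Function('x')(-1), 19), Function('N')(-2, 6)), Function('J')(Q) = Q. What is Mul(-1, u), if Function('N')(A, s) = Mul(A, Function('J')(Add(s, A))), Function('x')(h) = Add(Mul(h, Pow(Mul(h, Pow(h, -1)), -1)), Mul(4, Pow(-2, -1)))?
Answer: -456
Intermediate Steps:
Function('x')(h) = Add(-2, h) (Function('x')(h) = Add(Mul(h, Pow(1, -1)), Mul(4, Rational(-1, 2))) = Add(Mul(h, 1), -2) = Add(h, -2) = Add(-2, h))
Function('N')(A, s) = Mul(A, Add(A, s)) (Function('N')(A, s) = Mul(A, Add(s, A)) = Mul(A, Add(A, s)))
u = 456 (u = Mul(Mul(Add(-2, -1), 19), Mul(-2, Add(-2, 6))) = Mul(Mul(-3, 19), Mul(-2, 4)) = Mul(-57, -8) = 456)
Mul(-1, u) = Mul(-1, 456) = -456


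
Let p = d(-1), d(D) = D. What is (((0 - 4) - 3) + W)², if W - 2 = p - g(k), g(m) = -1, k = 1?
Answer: 25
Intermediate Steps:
p = -1
W = 2 (W = 2 + (-1 - 1*(-1)) = 2 + (-1 + 1) = 2 + 0 = 2)
(((0 - 4) - 3) + W)² = (((0 - 4) - 3) + 2)² = ((-4 - 3) + 2)² = (-7 + 2)² = (-5)² = 25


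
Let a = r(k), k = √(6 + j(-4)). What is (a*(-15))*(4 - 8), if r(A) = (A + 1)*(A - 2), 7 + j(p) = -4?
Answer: -420 - 60*I*√5 ≈ -420.0 - 134.16*I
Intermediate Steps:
j(p) = -11 (j(p) = -7 - 4 = -11)
k = I*√5 (k = √(6 - 11) = √(-5) = I*√5 ≈ 2.2361*I)
r(A) = (1 + A)*(-2 + A)
a = -7 - I*√5 (a = -2 + (I*√5)² - I*√5 = -2 - 5 - I*√5 = -7 - I*√5 ≈ -7.0 - 2.2361*I)
(a*(-15))*(4 - 8) = ((-7 - I*√5)*(-15))*(4 - 8) = (105 + 15*I*√5)*(-4) = -420 - 60*I*√5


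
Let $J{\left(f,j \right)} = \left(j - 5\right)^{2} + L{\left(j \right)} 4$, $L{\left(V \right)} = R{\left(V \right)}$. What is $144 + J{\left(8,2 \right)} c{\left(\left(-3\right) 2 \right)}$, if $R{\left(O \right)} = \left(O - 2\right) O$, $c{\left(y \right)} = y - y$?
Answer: $144$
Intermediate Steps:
$c{\left(y \right)} = 0$
$R{\left(O \right)} = O \left(-2 + O\right)$ ($R{\left(O \right)} = \left(-2 + O\right) O = O \left(-2 + O\right)$)
$L{\left(V \right)} = V \left(-2 + V\right)$
$J{\left(f,j \right)} = \left(-5 + j\right)^{2} + 4 j \left(-2 + j\right)$ ($J{\left(f,j \right)} = \left(j - 5\right)^{2} + j \left(-2 + j\right) 4 = \left(-5 + j\right)^{2} + 4 j \left(-2 + j\right)$)
$144 + J{\left(8,2 \right)} c{\left(\left(-3\right) 2 \right)} = 144 + \left(25 - 36 + 5 \cdot 2^{2}\right) 0 = 144 + \left(25 - 36 + 5 \cdot 4\right) 0 = 144 + \left(25 - 36 + 20\right) 0 = 144 + 9 \cdot 0 = 144 + 0 = 144$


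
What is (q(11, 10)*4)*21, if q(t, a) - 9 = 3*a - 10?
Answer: 2436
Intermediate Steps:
q(t, a) = -1 + 3*a (q(t, a) = 9 + (3*a - 10) = 9 + (-10 + 3*a) = -1 + 3*a)
(q(11, 10)*4)*21 = ((-1 + 3*10)*4)*21 = ((-1 + 30)*4)*21 = (29*4)*21 = 116*21 = 2436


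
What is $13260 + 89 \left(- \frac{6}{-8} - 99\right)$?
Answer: $\frac{18063}{4} \approx 4515.8$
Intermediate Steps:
$13260 + 89 \left(- \frac{6}{-8} - 99\right) = 13260 + 89 \left(\left(-6\right) \left(- \frac{1}{8}\right) - 99\right) = 13260 + 89 \left(\frac{3}{4} - 99\right) = 13260 + 89 \left(- \frac{393}{4}\right) = 13260 - \frac{34977}{4} = \frac{18063}{4}$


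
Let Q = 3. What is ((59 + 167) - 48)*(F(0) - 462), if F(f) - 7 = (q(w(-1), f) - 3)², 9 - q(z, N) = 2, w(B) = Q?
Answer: -78142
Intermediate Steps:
w(B) = 3
q(z, N) = 7 (q(z, N) = 9 - 1*2 = 9 - 2 = 7)
F(f) = 23 (F(f) = 7 + (7 - 3)² = 7 + 4² = 7 + 16 = 23)
((59 + 167) - 48)*(F(0) - 462) = ((59 + 167) - 48)*(23 - 462) = (226 - 48)*(-439) = 178*(-439) = -78142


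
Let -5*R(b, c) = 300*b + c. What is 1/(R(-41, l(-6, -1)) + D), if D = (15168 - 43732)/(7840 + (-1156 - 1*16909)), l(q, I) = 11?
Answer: 10225/25159569 ≈ 0.00040641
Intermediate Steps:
R(b, c) = -60*b - c/5 (R(b, c) = -(300*b + c)/5 = -(c + 300*b)/5 = -60*b - c/5)
D = 28564/10225 (D = -28564/(7840 + (-1156 - 16909)) = -28564/(7840 - 18065) = -28564/(-10225) = -28564*(-1/10225) = 28564/10225 ≈ 2.7935)
1/(R(-41, l(-6, -1)) + D) = 1/((-60*(-41) - ⅕*11) + 28564/10225) = 1/((2460 - 11/5) + 28564/10225) = 1/(12289/5 + 28564/10225) = 1/(25159569/10225) = 10225/25159569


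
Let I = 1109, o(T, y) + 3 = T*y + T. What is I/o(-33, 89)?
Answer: -1109/2973 ≈ -0.37302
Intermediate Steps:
o(T, y) = -3 + T + T*y (o(T, y) = -3 + (T*y + T) = -3 + (T + T*y) = -3 + T + T*y)
I/o(-33, 89) = 1109/(-3 - 33 - 33*89) = 1109/(-3 - 33 - 2937) = 1109/(-2973) = 1109*(-1/2973) = -1109/2973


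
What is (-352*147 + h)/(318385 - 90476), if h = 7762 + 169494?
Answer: 125512/227909 ≈ 0.55071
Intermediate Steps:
h = 177256
(-352*147 + h)/(318385 - 90476) = (-352*147 + 177256)/(318385 - 90476) = (-51744 + 177256)/227909 = 125512*(1/227909) = 125512/227909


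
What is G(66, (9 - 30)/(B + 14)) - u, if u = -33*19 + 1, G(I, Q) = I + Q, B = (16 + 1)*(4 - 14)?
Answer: 35991/52 ≈ 692.13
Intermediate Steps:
B = -170 (B = 17*(-10) = -170)
u = -626 (u = -627 + 1 = -626)
G(66, (9 - 30)/(B + 14)) - u = (66 + (9 - 30)/(-170 + 14)) - 1*(-626) = (66 - 21/(-156)) + 626 = (66 - 21*(-1/156)) + 626 = (66 + 7/52) + 626 = 3439/52 + 626 = 35991/52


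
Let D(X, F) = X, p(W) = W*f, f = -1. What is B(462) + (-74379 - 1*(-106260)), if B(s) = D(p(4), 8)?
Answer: 31877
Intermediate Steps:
p(W) = -W (p(W) = W*(-1) = -W)
B(s) = -4 (B(s) = -1*4 = -4)
B(462) + (-74379 - 1*(-106260)) = -4 + (-74379 - 1*(-106260)) = -4 + (-74379 + 106260) = -4 + 31881 = 31877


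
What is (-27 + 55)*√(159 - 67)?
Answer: 56*√23 ≈ 268.57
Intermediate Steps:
(-27 + 55)*√(159 - 67) = 28*√92 = 28*(2*√23) = 56*√23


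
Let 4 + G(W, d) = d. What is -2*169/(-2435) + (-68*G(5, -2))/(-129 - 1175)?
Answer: -69091/396905 ≈ -0.17407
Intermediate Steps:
G(W, d) = -4 + d
-2*169/(-2435) + (-68*G(5, -2))/(-129 - 1175) = -2*169/(-2435) + (-68*(-4 - 2))/(-129 - 1175) = -338*(-1/2435) - 68*(-6)/(-1304) = 338/2435 + 408*(-1/1304) = 338/2435 - 51/163 = -69091/396905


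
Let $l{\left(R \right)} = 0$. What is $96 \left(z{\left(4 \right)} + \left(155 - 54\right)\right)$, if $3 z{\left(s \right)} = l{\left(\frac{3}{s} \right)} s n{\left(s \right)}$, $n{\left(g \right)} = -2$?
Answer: $9696$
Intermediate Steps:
$z{\left(s \right)} = 0$ ($z{\left(s \right)} = \frac{0 s \left(-2\right)}{3} = \frac{0 \left(-2\right)}{3} = \frac{1}{3} \cdot 0 = 0$)
$96 \left(z{\left(4 \right)} + \left(155 - 54\right)\right) = 96 \left(0 + \left(155 - 54\right)\right) = 96 \left(0 + 101\right) = 96 \cdot 101 = 9696$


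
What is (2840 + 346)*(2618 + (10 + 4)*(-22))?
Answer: 7359660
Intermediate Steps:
(2840 + 346)*(2618 + (10 + 4)*(-22)) = 3186*(2618 + 14*(-22)) = 3186*(2618 - 308) = 3186*2310 = 7359660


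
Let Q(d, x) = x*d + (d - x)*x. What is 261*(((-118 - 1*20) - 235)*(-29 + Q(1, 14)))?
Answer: 19178541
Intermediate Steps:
Q(d, x) = d*x + x*(d - x)
261*(((-118 - 1*20) - 235)*(-29 + Q(1, 14))) = 261*(((-118 - 1*20) - 235)*(-29 + 14*(-1*14 + 2*1))) = 261*(((-118 - 20) - 235)*(-29 + 14*(-14 + 2))) = 261*((-138 - 235)*(-29 + 14*(-12))) = 261*(-373*(-29 - 168)) = 261*(-373*(-197)) = 261*73481 = 19178541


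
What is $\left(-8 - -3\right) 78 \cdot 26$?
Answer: $-10140$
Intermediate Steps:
$\left(-8 - -3\right) 78 \cdot 26 = \left(-8 + 3\right) 78 \cdot 26 = \left(-5\right) 78 \cdot 26 = \left(-390\right) 26 = -10140$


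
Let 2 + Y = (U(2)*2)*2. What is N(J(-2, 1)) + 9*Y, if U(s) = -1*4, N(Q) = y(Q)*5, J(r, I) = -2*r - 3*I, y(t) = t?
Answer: -157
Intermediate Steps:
J(r, I) = -3*I - 2*r
N(Q) = 5*Q (N(Q) = Q*5 = 5*Q)
U(s) = -4
Y = -18 (Y = -2 - 4*2*2 = -2 - 8*2 = -2 - 16 = -18)
N(J(-2, 1)) + 9*Y = 5*(-3*1 - 2*(-2)) + 9*(-18) = 5*(-3 + 4) - 162 = 5*1 - 162 = 5 - 162 = -157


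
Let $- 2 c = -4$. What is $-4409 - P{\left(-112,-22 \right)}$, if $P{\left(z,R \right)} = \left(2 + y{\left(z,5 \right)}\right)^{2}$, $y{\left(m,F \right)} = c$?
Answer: $-4425$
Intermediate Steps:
$c = 2$ ($c = \left(- \frac{1}{2}\right) \left(-4\right) = 2$)
$y{\left(m,F \right)} = 2$
$P{\left(z,R \right)} = 16$ ($P{\left(z,R \right)} = \left(2 + 2\right)^{2} = 4^{2} = 16$)
$-4409 - P{\left(-112,-22 \right)} = -4409 - 16 = -4425$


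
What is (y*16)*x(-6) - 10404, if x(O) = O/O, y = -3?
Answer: -10452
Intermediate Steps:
x(O) = 1
(y*16)*x(-6) - 10404 = -3*16*1 - 10404 = -48*1 - 10404 = -48 - 10404 = -10452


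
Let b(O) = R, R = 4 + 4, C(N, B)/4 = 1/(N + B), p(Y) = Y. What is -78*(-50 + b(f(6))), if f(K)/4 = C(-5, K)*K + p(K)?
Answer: 3276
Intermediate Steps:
C(N, B) = 4/(B + N) (C(N, B) = 4/(N + B) = 4/(B + N))
f(K) = 4*K + 16*K/(-5 + K) (f(K) = 4*((4/(K - 5))*K + K) = 4*((4/(-5 + K))*K + K) = 4*(4*K/(-5 + K) + K) = 4*(K + 4*K/(-5 + K)) = 4*K + 16*K/(-5 + K))
R = 8
b(O) = 8
-78*(-50 + b(f(6))) = -78*(-50 + 8) = -78*(-42) = 3276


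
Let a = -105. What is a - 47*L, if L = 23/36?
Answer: -4861/36 ≈ -135.03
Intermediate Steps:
L = 23/36 (L = 23*(1/36) = 23/36 ≈ 0.63889)
a - 47*L = -105 - 47*23/36 = -105 - 1081/36 = -4861/36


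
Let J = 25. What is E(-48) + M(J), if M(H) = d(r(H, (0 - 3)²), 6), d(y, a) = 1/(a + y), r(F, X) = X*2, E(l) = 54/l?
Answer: -13/12 ≈ -1.0833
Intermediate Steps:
r(F, X) = 2*X
M(H) = 1/24 (M(H) = 1/(6 + 2*(0 - 3)²) = 1/(6 + 2*(-3)²) = 1/(6 + 2*9) = 1/(6 + 18) = 1/24)
E(-48) + M(J) = 54/(-48) + 1/24 = 54*(-1/48) + 1/24 = -9/8 + 1/24 = -13/12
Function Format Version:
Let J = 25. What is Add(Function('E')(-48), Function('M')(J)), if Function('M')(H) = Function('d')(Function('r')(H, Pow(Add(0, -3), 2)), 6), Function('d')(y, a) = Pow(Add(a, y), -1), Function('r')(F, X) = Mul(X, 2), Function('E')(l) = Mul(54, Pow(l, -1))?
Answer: Rational(-13, 12) ≈ -1.0833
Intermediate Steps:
Function('r')(F, X) = Mul(2, X)
Function('M')(H) = Rational(1, 24) (Function('M')(H) = Pow(Add(6, Mul(2, Pow(Add(0, -3), 2))), -1) = Pow(Add(6, Mul(2, Pow(-3, 2))), -1) = Pow(Add(6, Mul(2, 9)), -1) = Pow(Add(6, 18), -1) = Pow(24, -1) = Rational(1, 24))
Add(Function('E')(-48), Function('M')(J)) = Add(Mul(54, Pow(-48, -1)), Rational(1, 24)) = Add(Mul(54, Rational(-1, 48)), Rational(1, 24)) = Add(Rational(-9, 8), Rational(1, 24)) = Rational(-13, 12)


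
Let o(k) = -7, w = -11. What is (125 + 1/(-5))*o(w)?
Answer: -4368/5 ≈ -873.60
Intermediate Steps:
(125 + 1/(-5))*o(w) = (125 + 1/(-5))*(-7) = (125 - ⅕)*(-7) = (624/5)*(-7) = -4368/5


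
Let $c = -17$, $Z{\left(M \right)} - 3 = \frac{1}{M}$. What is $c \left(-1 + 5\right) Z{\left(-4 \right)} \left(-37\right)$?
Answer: $6919$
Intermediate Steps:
$Z{\left(M \right)} = 3 + \frac{1}{M}$
$c \left(-1 + 5\right) Z{\left(-4 \right)} \left(-37\right) = - 17 \left(-1 + 5\right) \left(3 + \frac{1}{-4}\right) \left(-37\right) = - 17 \cdot 4 \left(3 - \frac{1}{4}\right) \left(-37\right) = - 17 \cdot 4 \cdot \frac{11}{4} \left(-37\right) = \left(-17\right) 11 \left(-37\right) = \left(-187\right) \left(-37\right) = 6919$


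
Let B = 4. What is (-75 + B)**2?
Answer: 5041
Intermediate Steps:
(-75 + B)**2 = (-75 + 4)**2 = (-71)**2 = 5041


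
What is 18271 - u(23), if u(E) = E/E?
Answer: 18270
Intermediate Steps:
u(E) = 1
18271 - u(23) = 18271 - 1*1 = 18271 - 1 = 18270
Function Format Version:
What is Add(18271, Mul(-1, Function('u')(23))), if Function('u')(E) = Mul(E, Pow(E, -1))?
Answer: 18270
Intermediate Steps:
Function('u')(E) = 1
Add(18271, Mul(-1, Function('u')(23))) = Add(18271, Mul(-1, 1)) = Add(18271, -1) = 18270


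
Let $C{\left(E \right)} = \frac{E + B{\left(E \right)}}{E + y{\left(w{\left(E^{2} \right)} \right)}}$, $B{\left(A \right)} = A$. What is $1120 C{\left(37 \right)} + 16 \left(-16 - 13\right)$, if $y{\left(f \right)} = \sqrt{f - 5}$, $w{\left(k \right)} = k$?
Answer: $612848 - 33152 \sqrt{341} \approx 657.02$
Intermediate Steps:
$y{\left(f \right)} = \sqrt{-5 + f}$
$C{\left(E \right)} = \frac{2 E}{E + \sqrt{-5 + E^{2}}}$ ($C{\left(E \right)} = \frac{E + E}{E + \sqrt{-5 + E^{2}}} = \frac{2 E}{E + \sqrt{-5 + E^{2}}}$)
$1120 C{\left(37 \right)} + 16 \left(-16 - 13\right) = 1120 \cdot 2 \cdot 37 \frac{1}{37 + \sqrt{-5 + 37^{2}}} + 16 \left(-16 - 13\right) = 1120 \cdot 2 \cdot 37 \frac{1}{37 + \sqrt{-5 + 1369}} + 16 \left(-29\right) = 1120 \cdot 2 \cdot 37 \frac{1}{37 + \sqrt{1364}} - 464 = 1120 \cdot 2 \cdot 37 \frac{1}{37 + 2 \sqrt{341}} - 464 = 1120 \frac{74}{37 + 2 \sqrt{341}} - 464 = \frac{82880}{37 + 2 \sqrt{341}} - 464 = -464 + \frac{82880}{37 + 2 \sqrt{341}}$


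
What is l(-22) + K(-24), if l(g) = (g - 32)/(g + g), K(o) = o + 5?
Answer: -391/22 ≈ -17.773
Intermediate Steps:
K(o) = 5 + o
l(g) = (-32 + g)/(2*g) (l(g) = (-32 + g)/((2*g)) = (-32 + g)*(1/(2*g)) = (-32 + g)/(2*g))
l(-22) + K(-24) = (1/2)*(-32 - 22)/(-22) + (5 - 24) = (1/2)*(-1/22)*(-54) - 19 = 27/22 - 19 = -391/22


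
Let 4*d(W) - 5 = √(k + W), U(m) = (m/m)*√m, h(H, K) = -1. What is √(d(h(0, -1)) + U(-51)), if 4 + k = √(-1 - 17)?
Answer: √(5 + √(-5 + 3*I*√2) + 4*I*√51)/2 ≈ 2.1623 + 1.7903*I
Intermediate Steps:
U(m) = √m (U(m) = 1*√m = √m)
k = -4 + 3*I*√2 (k = -4 + √(-1 - 17) = -4 + √(-18) = -4 + 3*I*√2 ≈ -4.0 + 4.2426*I)
d(W) = 5/4 + √(-4 + W + 3*I*√2)/4 (d(W) = 5/4 + √((-4 + 3*I*√2) + W)/4 = 5/4 + √(-4 + W + 3*I*√2)/4)
√(d(h(0, -1)) + U(-51)) = √((5/4 + √(-4 - 1 + 3*I*√2)/4) + √(-51)) = √((5/4 + √(-5 + 3*I*√2)/4) + I*√51) = √(5/4 + √(-5 + 3*I*√2)/4 + I*√51)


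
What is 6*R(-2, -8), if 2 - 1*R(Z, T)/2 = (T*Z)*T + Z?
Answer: 1584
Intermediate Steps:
R(Z, T) = 4 - 2*Z - 2*Z*T² (R(Z, T) = 4 - 2*((T*Z)*T + Z) = 4 - 2*(Z*T² + Z) = 4 - 2*(Z + Z*T²) = 4 + (-2*Z - 2*Z*T²) = 4 - 2*Z - 2*Z*T²)
6*R(-2, -8) = 6*(4 - 2*(-2) - 2*(-2)*(-8)²) = 6*(4 + 4 - 2*(-2)*64) = 6*(4 + 4 + 256) = 6*264 = 1584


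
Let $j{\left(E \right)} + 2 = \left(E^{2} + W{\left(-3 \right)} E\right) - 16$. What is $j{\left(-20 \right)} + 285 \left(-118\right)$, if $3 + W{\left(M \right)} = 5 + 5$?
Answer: $-33388$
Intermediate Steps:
$W{\left(M \right)} = 7$ ($W{\left(M \right)} = -3 + \left(5 + 5\right) = -3 + 10 = 7$)
$j{\left(E \right)} = -18 + E^{2} + 7 E$ ($j{\left(E \right)} = -2 - \left(16 - E^{2} - 7 E\right) = -2 + \left(-16 + E^{2} + 7 E\right) = -18 + E^{2} + 7 E$)
$j{\left(-20 \right)} + 285 \left(-118\right) = \left(-18 + \left(-20\right)^{2} + 7 \left(-20\right)\right) + 285 \left(-118\right) = \left(-18 + 400 - 140\right) - 33630 = 242 - 33630 = -33388$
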